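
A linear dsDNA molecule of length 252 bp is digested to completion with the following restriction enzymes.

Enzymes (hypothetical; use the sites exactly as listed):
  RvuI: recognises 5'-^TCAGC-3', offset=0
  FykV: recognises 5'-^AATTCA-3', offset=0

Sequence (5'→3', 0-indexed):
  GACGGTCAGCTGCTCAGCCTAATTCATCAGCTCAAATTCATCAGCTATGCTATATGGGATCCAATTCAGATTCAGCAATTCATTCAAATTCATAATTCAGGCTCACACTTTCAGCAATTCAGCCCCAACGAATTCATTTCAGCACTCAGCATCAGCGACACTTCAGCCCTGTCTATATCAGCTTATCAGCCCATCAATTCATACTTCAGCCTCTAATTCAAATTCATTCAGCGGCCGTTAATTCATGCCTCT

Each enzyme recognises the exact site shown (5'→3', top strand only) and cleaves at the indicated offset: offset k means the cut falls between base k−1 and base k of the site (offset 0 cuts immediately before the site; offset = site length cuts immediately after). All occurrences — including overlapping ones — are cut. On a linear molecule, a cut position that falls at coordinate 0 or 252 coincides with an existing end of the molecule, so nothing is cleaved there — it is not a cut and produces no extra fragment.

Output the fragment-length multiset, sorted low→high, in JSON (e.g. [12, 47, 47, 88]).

[3,5,5,5,6,6,6,6,7,7,7,7,8,8,8,8,9,9,10,10,10,11,12,12,13,15,17,22]

Scan for sites:
  RvuI (TCAGC, off=0): starts [5, 13, 26, 40, 71, 110, 118, 138, 145, 151, 162, 177, 185, 205, 227] → cuts [5, 13, 26, 40, 71, 110, 118, 138, 145, 151, 162, 177, 185, 205, 227]
  FykV (AATTCA, off=0): starts [20, 34, 62, 76, 86, 93, 115, 130, 195, 214, 220, 239] → cuts [20, 34, 62, 76, 86, 93, 115, 130, 195, 214, 220, 239]

All cut coordinates (distinct, sorted): [5, 13, 20, 26, 34, 40, 62, 71, 76, 86, 93, 110, 115, 118, 130, 138, 145, 151, 162, 177, 185, 195, 205, 214, 220, 227, 239]

Fragment lengths:
  [0,5): 5 bp
  [5,13): 8 bp
  [13,20): 7 bp
  [20,26): 6 bp
  [26,34): 8 bp
  [34,40): 6 bp
  [40,62): 22 bp
  [62,71): 9 bp
  [71,76): 5 bp
  [76,86): 10 bp
  [86,93): 7 bp
  [93,110): 17 bp
  [110,115): 5 bp
  [115,118): 3 bp
  [118,130): 12 bp
  [130,138): 8 bp
  [138,145): 7 bp
  [145,151): 6 bp
  [151,162): 11 bp
  [162,177): 15 bp
  [177,185): 8 bp
  [185,195): 10 bp
  [195,205): 10 bp
  [205,214): 9 bp
  [214,220): 6 bp
  [220,227): 7 bp
  [227,239): 12 bp
  [239,252): 13 bp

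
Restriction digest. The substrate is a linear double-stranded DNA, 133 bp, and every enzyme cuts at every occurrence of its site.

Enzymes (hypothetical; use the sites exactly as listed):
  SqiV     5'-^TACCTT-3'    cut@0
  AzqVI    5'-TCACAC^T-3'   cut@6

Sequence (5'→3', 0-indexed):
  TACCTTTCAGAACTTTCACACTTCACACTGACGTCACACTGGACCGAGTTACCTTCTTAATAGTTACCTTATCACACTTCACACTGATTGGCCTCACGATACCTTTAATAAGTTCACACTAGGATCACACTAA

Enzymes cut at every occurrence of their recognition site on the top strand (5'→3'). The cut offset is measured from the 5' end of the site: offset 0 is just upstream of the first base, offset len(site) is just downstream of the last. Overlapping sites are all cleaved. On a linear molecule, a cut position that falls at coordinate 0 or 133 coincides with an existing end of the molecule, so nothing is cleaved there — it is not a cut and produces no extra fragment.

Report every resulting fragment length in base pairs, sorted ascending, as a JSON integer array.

[3,7,7,10,11,11,13,15,15,20,21]

Per-enzyme occurrences:
  SqiV (TACCTT, off=0): starts [0, 49, 64, 99] → cuts [49, 64, 99] (position 0 is a terminus of the linear molecule — no cut)
  AzqVI (TCACACT, off=6): starts [15, 22, 33, 71, 78, 113, 124] → cuts [21, 28, 39, 77, 84, 119, 130]

All cut coordinates (distinct, sorted): [21, 28, 39, 49, 64, 77, 84, 99, 119, 130]

Fragment lengths:
  [0,21): 21 bp
  [21,28): 7 bp
  [28,39): 11 bp
  [39,49): 10 bp
  [49,64): 15 bp
  [64,77): 13 bp
  [77,84): 7 bp
  [84,99): 15 bp
  [99,119): 20 bp
  [119,130): 11 bp
  [130,133): 3 bp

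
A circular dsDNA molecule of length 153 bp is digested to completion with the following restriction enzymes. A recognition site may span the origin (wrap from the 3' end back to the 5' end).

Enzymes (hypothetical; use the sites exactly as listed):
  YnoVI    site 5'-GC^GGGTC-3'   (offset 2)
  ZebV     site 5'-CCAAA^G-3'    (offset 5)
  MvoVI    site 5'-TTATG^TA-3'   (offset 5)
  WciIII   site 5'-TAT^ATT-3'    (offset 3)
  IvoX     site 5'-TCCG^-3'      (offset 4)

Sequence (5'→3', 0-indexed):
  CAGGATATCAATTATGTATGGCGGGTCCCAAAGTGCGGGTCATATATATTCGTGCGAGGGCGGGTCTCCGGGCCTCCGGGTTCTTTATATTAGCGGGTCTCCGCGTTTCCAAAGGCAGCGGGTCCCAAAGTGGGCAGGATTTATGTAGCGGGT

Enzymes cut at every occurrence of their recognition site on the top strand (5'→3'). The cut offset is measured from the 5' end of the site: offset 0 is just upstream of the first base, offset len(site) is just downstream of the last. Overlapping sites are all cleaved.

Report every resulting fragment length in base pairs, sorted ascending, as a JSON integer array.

[4,4,6,6,6,8,9,9,10,10,10,10,11,14,16,20]

Site scan:
  YnoVI GCGGGTC/2: at [20, 34, 59, 92, 117, 147] ⇒ [22, 36, 61, 94, 119, 149]
  ZebV CCAAAG/5: at [27, 108, 124] ⇒ [32, 113, 129]
  MvoVI TTATGTA/5: at [11, 140] ⇒ [16, 145]
  WciIII TATATT/3: at [44, 85] ⇒ [47, 88]
  IvoX TCCG/4: at [66, 74, 99] ⇒ [70, 78, 103]

Pooled cuts: [16, 22, 32, 36, 47, 61, 70, 78, 88, 94, 103, 113, 119, 129, 145, 149]

Fragments:
  16→22: 6 bp
  22→32: 10 bp
  32→36: 4 bp
  36→47: 11 bp
  47→61: 14 bp
  61→70: 9 bp
  70→78: 8 bp
  78→88: 10 bp
  88→94: 6 bp
  94→103: 9 bp
  103→113: 10 bp
  113→119: 6 bp
  119→129: 10 bp
  129→145: 16 bp
  145→149: 4 bp
  149→16 (wrap): 153-149+16 = 20 bp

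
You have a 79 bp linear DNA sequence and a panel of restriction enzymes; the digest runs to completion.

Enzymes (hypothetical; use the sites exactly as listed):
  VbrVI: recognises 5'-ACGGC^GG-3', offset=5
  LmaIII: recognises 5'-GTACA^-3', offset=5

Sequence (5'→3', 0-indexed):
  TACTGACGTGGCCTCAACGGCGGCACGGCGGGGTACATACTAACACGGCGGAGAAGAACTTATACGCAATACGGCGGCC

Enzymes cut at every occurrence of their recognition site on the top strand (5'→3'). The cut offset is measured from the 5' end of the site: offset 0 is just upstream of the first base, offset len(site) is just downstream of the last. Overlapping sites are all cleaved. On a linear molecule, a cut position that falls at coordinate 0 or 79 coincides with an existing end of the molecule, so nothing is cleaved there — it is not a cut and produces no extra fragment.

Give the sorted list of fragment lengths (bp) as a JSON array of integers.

Site scan:
  VbrVI ACGGCGG/5: at [16, 24, 44, 70] ⇒ [21, 29, 49, 75]
  LmaIII GTACA/5: at [32] ⇒ [37]

All cut coordinates (distinct, sorted): [21, 29, 37, 49, 75]

Fragment lengths:
  [0,21): 21 bp
  [21,29): 8 bp
  [29,37): 8 bp
  [37,49): 12 bp
  [49,75): 26 bp
  [75,79): 4 bp

[4,8,8,12,21,26]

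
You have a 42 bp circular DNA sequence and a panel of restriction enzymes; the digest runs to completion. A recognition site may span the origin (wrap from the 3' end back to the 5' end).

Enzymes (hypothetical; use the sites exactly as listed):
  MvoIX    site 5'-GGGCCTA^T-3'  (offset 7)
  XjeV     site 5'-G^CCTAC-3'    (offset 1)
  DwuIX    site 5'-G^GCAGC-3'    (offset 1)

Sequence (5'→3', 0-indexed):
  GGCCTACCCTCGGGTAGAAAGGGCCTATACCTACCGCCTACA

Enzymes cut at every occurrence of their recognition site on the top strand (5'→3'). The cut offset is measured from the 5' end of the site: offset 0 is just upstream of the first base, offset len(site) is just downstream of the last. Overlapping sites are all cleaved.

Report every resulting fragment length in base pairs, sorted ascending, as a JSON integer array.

Site scan:
  MvoIX (GGGCCTAT, off=7): starts [20] → cuts [27]
  XjeV (GCCTAC, off=1): starts [1, 35] → cuts [2, 36]
  DwuIX (GGCAGC, off=1): no sites

All cut coordinates (distinct, sorted): [2, 27, 36]

Fragment lengths:
  2→27: 25 bp
  27→36: 9 bp
  36→2 (wrap): 42-36+2 = 8 bp

[8,9,25]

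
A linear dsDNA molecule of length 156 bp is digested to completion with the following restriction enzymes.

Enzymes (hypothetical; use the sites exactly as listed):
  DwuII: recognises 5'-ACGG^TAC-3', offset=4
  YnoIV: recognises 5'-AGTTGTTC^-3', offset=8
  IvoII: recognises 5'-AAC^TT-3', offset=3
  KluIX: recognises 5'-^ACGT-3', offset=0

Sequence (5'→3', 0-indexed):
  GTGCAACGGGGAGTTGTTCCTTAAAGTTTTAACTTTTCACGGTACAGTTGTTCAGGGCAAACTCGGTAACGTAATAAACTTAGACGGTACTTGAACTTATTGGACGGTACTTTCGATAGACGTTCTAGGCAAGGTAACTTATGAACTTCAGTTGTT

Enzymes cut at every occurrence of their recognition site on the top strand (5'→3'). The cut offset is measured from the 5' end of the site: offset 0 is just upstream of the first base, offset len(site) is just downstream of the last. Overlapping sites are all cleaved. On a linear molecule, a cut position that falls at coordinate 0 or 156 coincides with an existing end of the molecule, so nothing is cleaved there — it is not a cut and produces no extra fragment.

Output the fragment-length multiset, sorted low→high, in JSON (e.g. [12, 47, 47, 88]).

[8,8,9,9,10,11,11,11,12,14,15,19,19]

Per-enzyme occurrences:
  DwuII ACGGTAC/4: at [38, 83, 103] ⇒ [42, 87, 107]
  YnoIV AGTTGTTC/8: at [11, 45] ⇒ [19, 53]
  IvoII AACTT/3: at [30, 76, 93, 135, 143] ⇒ [33, 79, 96, 138, 146]
  KluIX ACGT/0: at [68, 119] ⇒ [68, 119]

Pooled cuts: [19, 33, 42, 53, 68, 79, 87, 96, 107, 119, 138, 146]

Fragments:
  [0,19): 19 bp
  [19,33): 14 bp
  [33,42): 9 bp
  [42,53): 11 bp
  [53,68): 15 bp
  [68,79): 11 bp
  [79,87): 8 bp
  [87,96): 9 bp
  [96,107): 11 bp
  [107,119): 12 bp
  [119,138): 19 bp
  [138,146): 8 bp
  [146,156): 10 bp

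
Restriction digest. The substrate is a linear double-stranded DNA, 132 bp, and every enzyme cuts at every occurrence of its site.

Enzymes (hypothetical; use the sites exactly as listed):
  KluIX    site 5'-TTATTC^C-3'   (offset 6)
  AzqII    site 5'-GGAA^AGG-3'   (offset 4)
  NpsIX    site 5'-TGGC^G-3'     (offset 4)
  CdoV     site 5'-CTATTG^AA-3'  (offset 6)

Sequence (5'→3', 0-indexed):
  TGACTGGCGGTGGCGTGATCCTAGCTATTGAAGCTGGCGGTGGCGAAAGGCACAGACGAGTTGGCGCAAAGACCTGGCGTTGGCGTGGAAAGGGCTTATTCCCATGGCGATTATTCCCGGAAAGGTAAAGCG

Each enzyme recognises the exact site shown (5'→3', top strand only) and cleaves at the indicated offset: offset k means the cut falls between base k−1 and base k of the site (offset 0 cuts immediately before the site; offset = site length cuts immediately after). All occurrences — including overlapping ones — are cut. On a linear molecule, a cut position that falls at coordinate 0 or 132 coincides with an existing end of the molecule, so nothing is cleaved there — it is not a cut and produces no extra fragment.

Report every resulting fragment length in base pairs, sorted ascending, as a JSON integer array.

Scan for sites:
  KluIX TTATTCC/6: at [95, 110] ⇒ [101, 116]
  AzqII GGAAAGG/4: at [86, 118] ⇒ [90, 122]
  NpsIX TGGCG/4: at [4, 10, 34, 40, 61, 74, 80, 104] ⇒ [8, 14, 38, 44, 65, 78, 84, 108]
  CdoV CTATTGAA/6: at [24] ⇒ [30]

Pooled cuts: [8, 14, 30, 38, 44, 65, 78, 84, 90, 101, 108, 116, 122]

Fragments:
  [0,8): 8 bp
  [8,14): 6 bp
  [14,30): 16 bp
  [30,38): 8 bp
  [38,44): 6 bp
  [44,65): 21 bp
  [65,78): 13 bp
  [78,84): 6 bp
  [84,90): 6 bp
  [90,101): 11 bp
  [101,108): 7 bp
  [108,116): 8 bp
  [116,122): 6 bp
  [122,132): 10 bp

[6,6,6,6,6,7,8,8,8,10,11,13,16,21]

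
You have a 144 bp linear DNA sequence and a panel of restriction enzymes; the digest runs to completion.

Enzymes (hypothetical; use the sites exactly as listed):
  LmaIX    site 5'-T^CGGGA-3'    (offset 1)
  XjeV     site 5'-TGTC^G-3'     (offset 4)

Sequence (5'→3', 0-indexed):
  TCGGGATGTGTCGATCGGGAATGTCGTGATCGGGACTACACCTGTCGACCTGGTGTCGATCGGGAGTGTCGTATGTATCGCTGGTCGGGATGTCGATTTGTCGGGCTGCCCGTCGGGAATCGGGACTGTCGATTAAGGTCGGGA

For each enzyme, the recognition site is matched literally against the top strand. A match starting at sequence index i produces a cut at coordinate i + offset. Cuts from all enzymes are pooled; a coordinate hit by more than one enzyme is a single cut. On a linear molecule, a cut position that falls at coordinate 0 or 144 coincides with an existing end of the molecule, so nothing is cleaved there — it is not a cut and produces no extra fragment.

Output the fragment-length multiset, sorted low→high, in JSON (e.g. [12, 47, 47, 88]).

[1,3,3,5,5,7,8,9,9,10,10,10,11,11,11,15,16]

Scan for sites:
  LmaIX TCGGGA/1: at [0, 14, 29, 59, 84, 112, 119, 138] ⇒ [1, 15, 30, 60, 85, 113, 120, 139]
  XjeV TGTCG/4: at [8, 21, 42, 53, 66, 90, 98, 126] ⇒ [12, 25, 46, 57, 70, 94, 102, 130]

All cut coordinates (distinct, sorted): [1, 12, 15, 25, 30, 46, 57, 60, 70, 85, 94, 102, 113, 120, 130, 139]

Fragment lengths:
  [0,1): 1 bp
  [1,12): 11 bp
  [12,15): 3 bp
  [15,25): 10 bp
  [25,30): 5 bp
  [30,46): 16 bp
  [46,57): 11 bp
  [57,60): 3 bp
  [60,70): 10 bp
  [70,85): 15 bp
  [85,94): 9 bp
  [94,102): 8 bp
  [102,113): 11 bp
  [113,120): 7 bp
  [120,130): 10 bp
  [130,139): 9 bp
  [139,144): 5 bp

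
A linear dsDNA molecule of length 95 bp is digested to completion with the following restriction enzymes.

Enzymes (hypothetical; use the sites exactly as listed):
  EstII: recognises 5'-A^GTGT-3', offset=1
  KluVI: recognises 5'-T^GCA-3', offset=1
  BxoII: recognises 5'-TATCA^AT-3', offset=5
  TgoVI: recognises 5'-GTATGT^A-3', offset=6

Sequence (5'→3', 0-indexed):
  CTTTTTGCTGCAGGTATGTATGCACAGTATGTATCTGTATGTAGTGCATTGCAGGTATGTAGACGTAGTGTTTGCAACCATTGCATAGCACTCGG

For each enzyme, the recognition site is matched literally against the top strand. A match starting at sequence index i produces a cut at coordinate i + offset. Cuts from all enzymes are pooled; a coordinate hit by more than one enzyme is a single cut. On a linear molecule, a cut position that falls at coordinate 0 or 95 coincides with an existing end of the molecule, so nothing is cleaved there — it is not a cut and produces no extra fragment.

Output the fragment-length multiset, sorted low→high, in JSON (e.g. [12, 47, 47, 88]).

Site scan:
  EstII AGTGT/1: at [66] ⇒ [67]
  KluVI TGCA/1: at [8, 20, 44, 49, 72, 81] ⇒ [9, 21, 45, 50, 73, 82]
  BxoII (TATCAAT, off=5): no sites
  TgoVI GTATGTA/6: at [13, 26, 36, 54] ⇒ [19, 32, 42, 60]

All cut coordinates (distinct, sorted): [9, 19, 21, 32, 42, 45, 50, 60, 67, 73, 82]

Fragment lengths:
  [0,9): 9 bp
  [9,19): 10 bp
  [19,21): 2 bp
  [21,32): 11 bp
  [32,42): 10 bp
  [42,45): 3 bp
  [45,50): 5 bp
  [50,60): 10 bp
  [60,67): 7 bp
  [67,73): 6 bp
  [73,82): 9 bp
  [82,95): 13 bp

[2,3,5,6,7,9,9,10,10,10,11,13]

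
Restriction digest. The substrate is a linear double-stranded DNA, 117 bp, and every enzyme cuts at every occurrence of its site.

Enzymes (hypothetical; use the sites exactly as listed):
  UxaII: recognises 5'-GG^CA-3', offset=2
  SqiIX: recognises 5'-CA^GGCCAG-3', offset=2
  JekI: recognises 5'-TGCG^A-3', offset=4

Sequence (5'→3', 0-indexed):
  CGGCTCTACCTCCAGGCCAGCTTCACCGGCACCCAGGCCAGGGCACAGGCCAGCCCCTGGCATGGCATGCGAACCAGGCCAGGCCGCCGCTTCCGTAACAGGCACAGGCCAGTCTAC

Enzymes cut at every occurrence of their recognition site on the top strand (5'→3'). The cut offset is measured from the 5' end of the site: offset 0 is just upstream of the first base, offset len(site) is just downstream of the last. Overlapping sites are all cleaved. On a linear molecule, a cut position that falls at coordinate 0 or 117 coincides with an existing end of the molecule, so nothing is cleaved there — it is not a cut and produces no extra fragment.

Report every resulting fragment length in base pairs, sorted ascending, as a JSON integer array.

Per-enzyme occurrences:
  UxaII GGCA/2: at [27, 41, 58, 63, 100] ⇒ [29, 43, 60, 65, 102]
  SqiIX CAGGCCAG/2: at [12, 33, 45, 74, 104] ⇒ [14, 35, 47, 76, 106]
  JekI TGCGA/4: at [67] ⇒ [71]

All cut coordinates (distinct, sorted): [14, 29, 35, 43, 47, 60, 65, 71, 76, 102, 106]

Fragments:
  [0,14): 14 bp
  [14,29): 15 bp
  [29,35): 6 bp
  [35,43): 8 bp
  [43,47): 4 bp
  [47,60): 13 bp
  [60,65): 5 bp
  [65,71): 6 bp
  [71,76): 5 bp
  [76,102): 26 bp
  [102,106): 4 bp
  [106,117): 11 bp

[4,4,5,5,6,6,8,11,13,14,15,26]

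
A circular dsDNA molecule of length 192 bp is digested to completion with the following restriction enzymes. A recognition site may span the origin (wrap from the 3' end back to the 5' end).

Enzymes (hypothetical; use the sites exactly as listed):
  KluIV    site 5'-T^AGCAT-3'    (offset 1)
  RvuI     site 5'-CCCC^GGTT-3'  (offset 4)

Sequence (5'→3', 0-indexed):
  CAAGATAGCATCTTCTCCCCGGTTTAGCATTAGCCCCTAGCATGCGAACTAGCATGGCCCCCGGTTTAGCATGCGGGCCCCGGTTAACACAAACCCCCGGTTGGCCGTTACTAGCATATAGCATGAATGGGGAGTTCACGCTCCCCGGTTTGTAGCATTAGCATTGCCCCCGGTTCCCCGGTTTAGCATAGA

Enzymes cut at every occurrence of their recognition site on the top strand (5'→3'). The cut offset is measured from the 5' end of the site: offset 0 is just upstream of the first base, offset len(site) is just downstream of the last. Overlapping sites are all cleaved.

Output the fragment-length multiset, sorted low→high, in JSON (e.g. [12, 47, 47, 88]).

[5,5,5,6,7,7,8,12,12,12,13,14,14,14,14,17,27]

Site scan:
  KluIV (TAGCAT, off=1): starts [5, 24, 37, 49, 66, 111, 118, 152, 158, 183] → cuts [6, 25, 38, 50, 67, 112, 119, 153, 159, 184]
  RvuI (CCCCGGTT, off=4): starts [16, 58, 77, 94, 142, 167, 175] → cuts [20, 62, 81, 98, 146, 171, 179]

All cut coordinates (distinct, sorted): [6, 20, 25, 38, 50, 62, 67, 81, 98, 112, 119, 146, 153, 159, 171, 179, 184]

Fragment lengths:
  6→20: 14 bp
  20→25: 5 bp
  25→38: 13 bp
  38→50: 12 bp
  50→62: 12 bp
  62→67: 5 bp
  67→81: 14 bp
  81→98: 17 bp
  98→112: 14 bp
  112→119: 7 bp
  119→146: 27 bp
  146→153: 7 bp
  153→159: 6 bp
  159→171: 12 bp
  171→179: 8 bp
  179→184: 5 bp
  184→6 (wrap): 192-184+6 = 14 bp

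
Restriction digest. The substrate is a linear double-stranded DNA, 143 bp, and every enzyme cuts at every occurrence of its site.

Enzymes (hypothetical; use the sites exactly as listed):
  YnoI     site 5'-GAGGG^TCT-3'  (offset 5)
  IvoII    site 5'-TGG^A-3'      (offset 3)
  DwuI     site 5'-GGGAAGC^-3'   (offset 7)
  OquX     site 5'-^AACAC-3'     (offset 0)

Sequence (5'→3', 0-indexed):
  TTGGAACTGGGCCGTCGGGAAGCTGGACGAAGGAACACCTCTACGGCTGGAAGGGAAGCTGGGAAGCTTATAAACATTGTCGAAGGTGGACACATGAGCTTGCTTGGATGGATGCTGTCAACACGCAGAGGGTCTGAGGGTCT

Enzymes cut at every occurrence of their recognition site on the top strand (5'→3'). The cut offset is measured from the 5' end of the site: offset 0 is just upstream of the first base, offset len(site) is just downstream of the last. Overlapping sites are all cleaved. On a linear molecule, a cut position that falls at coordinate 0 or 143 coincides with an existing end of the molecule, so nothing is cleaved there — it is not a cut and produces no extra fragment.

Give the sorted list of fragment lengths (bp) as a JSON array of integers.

Scan for sites:
  YnoI (GAGGGTCT, off=5): starts [127, 135] → cuts [132, 140]
  IvoII (TGGA, off=3): starts [1, 23, 47, 86, 104, 108] → cuts [4, 26, 50, 89, 107, 111]
  DwuI (GGGAAGC, off=7): starts [16, 52, 60] → cuts [23, 59, 67]
  OquX (AACAC, off=0): starts [33, 119] → cuts [33, 119]

Pooled cuts: [4, 23, 26, 33, 50, 59, 67, 89, 107, 111, 119, 132, 140]

Fragments:
  [0,4): 4 bp
  [4,23): 19 bp
  [23,26): 3 bp
  [26,33): 7 bp
  [33,50): 17 bp
  [50,59): 9 bp
  [59,67): 8 bp
  [67,89): 22 bp
  [89,107): 18 bp
  [107,111): 4 bp
  [111,119): 8 bp
  [119,132): 13 bp
  [132,140): 8 bp
  [140,143): 3 bp

[3,3,4,4,7,8,8,8,9,13,17,18,19,22]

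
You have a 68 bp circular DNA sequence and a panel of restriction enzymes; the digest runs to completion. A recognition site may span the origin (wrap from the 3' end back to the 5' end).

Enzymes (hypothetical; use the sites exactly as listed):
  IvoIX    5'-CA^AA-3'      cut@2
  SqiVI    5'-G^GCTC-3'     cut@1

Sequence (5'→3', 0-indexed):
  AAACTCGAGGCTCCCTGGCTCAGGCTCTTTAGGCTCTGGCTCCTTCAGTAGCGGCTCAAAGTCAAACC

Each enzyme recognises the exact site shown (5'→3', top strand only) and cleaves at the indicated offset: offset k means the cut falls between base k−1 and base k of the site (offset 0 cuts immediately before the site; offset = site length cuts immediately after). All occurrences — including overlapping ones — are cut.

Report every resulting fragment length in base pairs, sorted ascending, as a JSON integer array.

Scan for sites:
  IvoIX (CAAA, off=2): starts [56, 62, 67] → cuts [1, 58, 64]
  SqiVI (GGCTC, off=1): starts [8, 16, 22, 31, 37, 52] → cuts [9, 17, 23, 32, 38, 53]

All cut coordinates (distinct, sorted): [1, 9, 17, 23, 32, 38, 53, 58, 64]

Fragment lengths:
  1→9: 8 bp
  9→17: 8 bp
  17→23: 6 bp
  23→32: 9 bp
  32→38: 6 bp
  38→53: 15 bp
  53→58: 5 bp
  58→64: 6 bp
  64→1 (wrap): 68-64+1 = 5 bp

[5,5,6,6,6,8,8,9,15]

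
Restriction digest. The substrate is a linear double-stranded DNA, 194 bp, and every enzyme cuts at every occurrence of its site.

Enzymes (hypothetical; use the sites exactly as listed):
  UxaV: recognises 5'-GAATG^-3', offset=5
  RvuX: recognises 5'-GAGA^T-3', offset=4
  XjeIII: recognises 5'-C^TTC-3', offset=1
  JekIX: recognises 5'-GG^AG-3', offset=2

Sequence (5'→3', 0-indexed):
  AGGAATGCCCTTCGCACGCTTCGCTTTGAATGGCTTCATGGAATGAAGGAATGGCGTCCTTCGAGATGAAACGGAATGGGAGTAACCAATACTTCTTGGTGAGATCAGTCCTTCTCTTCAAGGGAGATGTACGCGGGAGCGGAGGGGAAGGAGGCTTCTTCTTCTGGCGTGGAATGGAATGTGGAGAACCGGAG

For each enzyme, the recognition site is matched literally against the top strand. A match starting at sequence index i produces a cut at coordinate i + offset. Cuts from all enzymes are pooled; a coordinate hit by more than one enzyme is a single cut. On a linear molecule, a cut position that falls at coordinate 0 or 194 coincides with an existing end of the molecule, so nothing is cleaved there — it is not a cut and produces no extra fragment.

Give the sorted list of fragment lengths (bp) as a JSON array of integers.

Site scan:
  UxaV (GAATG, off=5): starts [2, 27, 40, 48, 73, 171, 176] → cuts [7, 32, 45, 53, 78, 176, 181]
  RvuX (GAGAT, off=4): starts [62, 100, 123] → cuts [66, 104, 127]
  XjeIII (CTTC, off=1): starts [9, 18, 33, 58, 91, 110, 115, 154, 157, 160] → cuts [10, 19, 34, 59, 92, 111, 116, 155, 158, 161]
  JekIX (GGAG, off=2): starts [78, 122, 135, 140, 149, 182, 190] → cuts [80, 124, 137, 142, 151, 184, 192]

Pooled cuts: [7, 10, 19, 32, 34, 45, 53, 59, 66, 78, 80, 92, 104, 111, 116, 124, 127, 137, 142, 151, 155, 158, 161, 176, 181, 184, 192]

Fragments:
  [0,7): 7 bp
  [7,10): 3 bp
  [10,19): 9 bp
  [19,32): 13 bp
  [32,34): 2 bp
  [34,45): 11 bp
  [45,53): 8 bp
  [53,59): 6 bp
  [59,66): 7 bp
  [66,78): 12 bp
  [78,80): 2 bp
  [80,92): 12 bp
  [92,104): 12 bp
  [104,111): 7 bp
  [111,116): 5 bp
  [116,124): 8 bp
  [124,127): 3 bp
  [127,137): 10 bp
  [137,142): 5 bp
  [142,151): 9 bp
  [151,155): 4 bp
  [155,158): 3 bp
  [158,161): 3 bp
  [161,176): 15 bp
  [176,181): 5 bp
  [181,184): 3 bp
  [184,192): 8 bp
  [192,194): 2 bp

[2,2,2,3,3,3,3,3,4,5,5,5,6,7,7,7,8,8,8,9,9,10,11,12,12,12,13,15]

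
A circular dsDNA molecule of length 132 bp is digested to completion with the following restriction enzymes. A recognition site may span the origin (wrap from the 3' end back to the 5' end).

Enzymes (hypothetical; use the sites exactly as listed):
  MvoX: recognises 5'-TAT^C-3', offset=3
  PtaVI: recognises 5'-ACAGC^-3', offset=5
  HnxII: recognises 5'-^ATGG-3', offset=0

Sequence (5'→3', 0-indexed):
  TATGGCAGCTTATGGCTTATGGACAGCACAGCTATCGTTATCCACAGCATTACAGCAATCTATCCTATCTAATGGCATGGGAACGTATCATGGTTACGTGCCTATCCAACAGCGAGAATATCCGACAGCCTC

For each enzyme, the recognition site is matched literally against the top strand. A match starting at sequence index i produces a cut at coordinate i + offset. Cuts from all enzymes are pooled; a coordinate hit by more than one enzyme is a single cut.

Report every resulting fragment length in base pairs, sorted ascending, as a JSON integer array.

[1,3,3,4,5,5,5,6,7,7,7,8,8,8,8,9,10,12,16]

Per-enzyme occurrences:
  MvoX TATC/3: at [32, 38, 60, 65, 85, 102, 118] ⇒ [35, 41, 63, 68, 88, 105, 121]
  PtaVI ACAGC/5: at [22, 27, 43, 51, 108, 124] ⇒ [27, 32, 48, 56, 113, 129]
  HnxII ATGG/0: at [1, 11, 18, 71, 76, 89] ⇒ [1, 11, 18, 71, 76, 89]

Pooled cuts: [1, 11, 18, 27, 32, 35, 41, 48, 56, 63, 68, 71, 76, 88, 89, 105, 113, 121, 129]

Fragment lengths:
  1→11: 10 bp
  11→18: 7 bp
  18→27: 9 bp
  27→32: 5 bp
  32→35: 3 bp
  35→41: 6 bp
  41→48: 7 bp
  48→56: 8 bp
  56→63: 7 bp
  63→68: 5 bp
  68→71: 3 bp
  71→76: 5 bp
  76→88: 12 bp
  88→89: 1 bp
  89→105: 16 bp
  105→113: 8 bp
  113→121: 8 bp
  121→129: 8 bp
  129→1 (wrap): 132-129+1 = 4 bp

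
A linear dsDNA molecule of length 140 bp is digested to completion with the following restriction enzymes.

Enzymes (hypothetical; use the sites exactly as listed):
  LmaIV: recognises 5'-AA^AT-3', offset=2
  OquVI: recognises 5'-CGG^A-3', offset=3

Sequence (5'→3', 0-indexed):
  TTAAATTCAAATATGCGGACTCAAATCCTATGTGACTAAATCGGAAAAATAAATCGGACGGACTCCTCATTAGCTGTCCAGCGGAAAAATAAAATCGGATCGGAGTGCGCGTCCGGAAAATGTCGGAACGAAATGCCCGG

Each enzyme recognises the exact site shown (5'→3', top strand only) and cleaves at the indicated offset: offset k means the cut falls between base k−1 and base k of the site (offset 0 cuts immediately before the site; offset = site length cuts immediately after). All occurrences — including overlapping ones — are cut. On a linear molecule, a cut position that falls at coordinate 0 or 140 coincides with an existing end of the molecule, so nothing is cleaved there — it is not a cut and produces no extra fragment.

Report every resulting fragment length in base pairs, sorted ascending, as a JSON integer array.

Per-enzyme occurrences:
  LmaIV (AAAT, off=2): starts [2, 8, 22, 37, 46, 50, 86, 91, 117, 130] → cuts [4, 10, 24, 39, 48, 52, 88, 93, 119, 132]
  OquVI (CGGA, off=3): starts [15, 41, 54, 58, 81, 95, 100, 113, 123] → cuts [18, 44, 57, 61, 84, 98, 103, 116, 126]

Pooled cuts: [4, 10, 18, 24, 39, 44, 48, 52, 57, 61, 84, 88, 93, 98, 103, 116, 119, 126, 132]

Fragment lengths:
  [0,4): 4 bp
  [4,10): 6 bp
  [10,18): 8 bp
  [18,24): 6 bp
  [24,39): 15 bp
  [39,44): 5 bp
  [44,48): 4 bp
  [48,52): 4 bp
  [52,57): 5 bp
  [57,61): 4 bp
  [61,84): 23 bp
  [84,88): 4 bp
  [88,93): 5 bp
  [93,98): 5 bp
  [98,103): 5 bp
  [103,116): 13 bp
  [116,119): 3 bp
  [119,126): 7 bp
  [126,132): 6 bp
  [132,140): 8 bp

[3,4,4,4,4,4,5,5,5,5,5,6,6,6,7,8,8,13,15,23]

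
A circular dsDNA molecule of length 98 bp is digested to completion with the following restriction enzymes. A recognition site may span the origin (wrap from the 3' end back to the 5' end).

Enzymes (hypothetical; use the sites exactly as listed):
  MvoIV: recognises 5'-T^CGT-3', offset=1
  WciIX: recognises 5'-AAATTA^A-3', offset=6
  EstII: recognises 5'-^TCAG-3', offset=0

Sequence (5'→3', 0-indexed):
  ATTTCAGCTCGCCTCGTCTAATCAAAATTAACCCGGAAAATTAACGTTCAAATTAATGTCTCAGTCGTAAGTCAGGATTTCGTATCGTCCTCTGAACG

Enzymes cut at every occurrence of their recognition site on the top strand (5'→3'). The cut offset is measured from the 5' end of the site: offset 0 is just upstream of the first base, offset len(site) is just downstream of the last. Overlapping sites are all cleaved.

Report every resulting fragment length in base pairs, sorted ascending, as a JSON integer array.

[5,5,5,6,9,11,12,13,16,16]

Site scan:
  MvoIV (TCGT, off=1): starts [13, 64, 79, 84] → cuts [14, 65, 80, 85]
  WciIX (AAATTAA, off=6): starts [24, 37, 49] → cuts [30, 43, 55]
  EstII (TCAG, off=0): starts [3, 60, 71] → cuts [3, 60, 71]

All cut coordinates (distinct, sorted): [3, 14, 30, 43, 55, 60, 65, 71, 80, 85]

Fragment lengths:
  3→14: 11 bp
  14→30: 16 bp
  30→43: 13 bp
  43→55: 12 bp
  55→60: 5 bp
  60→65: 5 bp
  65→71: 6 bp
  71→80: 9 bp
  80→85: 5 bp
  85→3 (wrap): 98-85+3 = 16 bp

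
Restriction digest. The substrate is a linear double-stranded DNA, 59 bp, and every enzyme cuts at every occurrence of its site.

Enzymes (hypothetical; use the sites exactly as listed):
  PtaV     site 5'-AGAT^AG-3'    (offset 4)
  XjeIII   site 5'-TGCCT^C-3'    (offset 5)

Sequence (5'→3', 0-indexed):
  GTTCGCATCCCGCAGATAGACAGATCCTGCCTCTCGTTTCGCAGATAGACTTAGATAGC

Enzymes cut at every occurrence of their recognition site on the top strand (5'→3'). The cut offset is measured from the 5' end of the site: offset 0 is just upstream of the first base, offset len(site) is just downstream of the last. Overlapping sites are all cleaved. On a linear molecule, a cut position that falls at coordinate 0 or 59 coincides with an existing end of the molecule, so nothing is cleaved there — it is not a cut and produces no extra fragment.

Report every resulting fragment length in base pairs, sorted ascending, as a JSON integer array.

Scan for sites:
  PtaV AGATAG/4: at [13, 42, 52] ⇒ [17, 46, 56]
  XjeIII TGCCTC/5: at [27] ⇒ [32]

All cut coordinates (distinct, sorted): [17, 32, 46, 56]

Fragments:
  [0,17): 17 bp
  [17,32): 15 bp
  [32,46): 14 bp
  [46,56): 10 bp
  [56,59): 3 bp

[3,10,14,15,17]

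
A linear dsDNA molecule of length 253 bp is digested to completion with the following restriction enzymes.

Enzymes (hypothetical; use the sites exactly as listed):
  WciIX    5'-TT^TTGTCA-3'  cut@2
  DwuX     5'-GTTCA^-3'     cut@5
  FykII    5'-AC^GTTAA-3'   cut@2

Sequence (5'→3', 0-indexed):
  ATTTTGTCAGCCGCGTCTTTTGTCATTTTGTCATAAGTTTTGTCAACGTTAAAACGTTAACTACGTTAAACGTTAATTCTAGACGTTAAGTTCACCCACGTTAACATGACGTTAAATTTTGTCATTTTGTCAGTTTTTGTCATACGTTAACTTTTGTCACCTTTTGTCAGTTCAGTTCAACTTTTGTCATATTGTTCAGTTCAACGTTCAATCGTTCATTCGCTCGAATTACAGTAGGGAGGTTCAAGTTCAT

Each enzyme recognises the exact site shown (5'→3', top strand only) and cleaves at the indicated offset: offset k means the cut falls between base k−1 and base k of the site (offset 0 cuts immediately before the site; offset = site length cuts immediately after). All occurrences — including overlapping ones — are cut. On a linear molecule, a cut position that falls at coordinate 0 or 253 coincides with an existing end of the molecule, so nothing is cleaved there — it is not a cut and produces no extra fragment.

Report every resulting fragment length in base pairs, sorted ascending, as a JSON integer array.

[1,3,4,5,5,5,6,7,7,8,8,8,8,8,8,8,9,9,10,10,10,11,11,12,13,15,16,28]

Scan for sites:
  WciIX TTTTGTCA/2: at [1, 17, 25, 37, 116, 124, 134, 151, 161, 181] ⇒ [3, 19, 27, 39, 118, 126, 136, 153, 163, 183]
  DwuX GTTCA/5: at [89, 169, 174, 193, 198, 205, 213, 241, 247] ⇒ [94, 174, 179, 198, 203, 210, 218, 246, 252]
  FykII ACGTTAA/2: at [45, 53, 62, 69, 82, 97, 108, 143] ⇒ [47, 55, 64, 71, 84, 99, 110, 145]

All cut coordinates (distinct, sorted): [3, 19, 27, 39, 47, 55, 64, 71, 84, 94, 99, 110, 118, 126, 136, 145, 153, 163, 174, 179, 183, 198, 203, 210, 218, 246, 252]

Fragments:
  [0,3): 3 bp
  [3,19): 16 bp
  [19,27): 8 bp
  [27,39): 12 bp
  [39,47): 8 bp
  [47,55): 8 bp
  [55,64): 9 bp
  [64,71): 7 bp
  [71,84): 13 bp
  [84,94): 10 bp
  [94,99): 5 bp
  [99,110): 11 bp
  [110,118): 8 bp
  [118,126): 8 bp
  [126,136): 10 bp
  [136,145): 9 bp
  [145,153): 8 bp
  [153,163): 10 bp
  [163,174): 11 bp
  [174,179): 5 bp
  [179,183): 4 bp
  [183,198): 15 bp
  [198,203): 5 bp
  [203,210): 7 bp
  [210,218): 8 bp
  [218,246): 28 bp
  [246,252): 6 bp
  [252,253): 1 bp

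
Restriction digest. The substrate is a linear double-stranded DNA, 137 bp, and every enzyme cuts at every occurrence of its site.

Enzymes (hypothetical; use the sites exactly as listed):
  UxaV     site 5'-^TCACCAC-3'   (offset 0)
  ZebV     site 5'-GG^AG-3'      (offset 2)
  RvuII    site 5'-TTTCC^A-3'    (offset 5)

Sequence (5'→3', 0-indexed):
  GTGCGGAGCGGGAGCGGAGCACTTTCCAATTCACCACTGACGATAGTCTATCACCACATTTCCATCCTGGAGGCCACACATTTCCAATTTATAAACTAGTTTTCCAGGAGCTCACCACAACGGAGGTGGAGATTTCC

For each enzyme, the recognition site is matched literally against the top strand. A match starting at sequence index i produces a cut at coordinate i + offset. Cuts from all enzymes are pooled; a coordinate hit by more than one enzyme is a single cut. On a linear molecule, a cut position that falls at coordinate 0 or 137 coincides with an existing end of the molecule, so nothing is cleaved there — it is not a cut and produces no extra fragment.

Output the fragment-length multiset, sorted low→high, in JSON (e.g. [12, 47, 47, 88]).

[3,3,3,5,6,6,6,7,8,10,12,13,15,20,20]

Per-enzyme occurrences:
  UxaV TCACCAC/0: at [30, 50, 111] ⇒ [30, 50, 111]
  ZebV GGAG/2: at [4, 10, 15, 68, 106, 121, 127] ⇒ [6, 12, 17, 70, 108, 123, 129]
  RvuII TTTCCA/5: at [22, 58, 80, 100] ⇒ [27, 63, 85, 105]

All cut coordinates (distinct, sorted): [6, 12, 17, 27, 30, 50, 63, 70, 85, 105, 108, 111, 123, 129]

Fragments:
  [0,6): 6 bp
  [6,12): 6 bp
  [12,17): 5 bp
  [17,27): 10 bp
  [27,30): 3 bp
  [30,50): 20 bp
  [50,63): 13 bp
  [63,70): 7 bp
  [70,85): 15 bp
  [85,105): 20 bp
  [105,108): 3 bp
  [108,111): 3 bp
  [111,123): 12 bp
  [123,129): 6 bp
  [129,137): 8 bp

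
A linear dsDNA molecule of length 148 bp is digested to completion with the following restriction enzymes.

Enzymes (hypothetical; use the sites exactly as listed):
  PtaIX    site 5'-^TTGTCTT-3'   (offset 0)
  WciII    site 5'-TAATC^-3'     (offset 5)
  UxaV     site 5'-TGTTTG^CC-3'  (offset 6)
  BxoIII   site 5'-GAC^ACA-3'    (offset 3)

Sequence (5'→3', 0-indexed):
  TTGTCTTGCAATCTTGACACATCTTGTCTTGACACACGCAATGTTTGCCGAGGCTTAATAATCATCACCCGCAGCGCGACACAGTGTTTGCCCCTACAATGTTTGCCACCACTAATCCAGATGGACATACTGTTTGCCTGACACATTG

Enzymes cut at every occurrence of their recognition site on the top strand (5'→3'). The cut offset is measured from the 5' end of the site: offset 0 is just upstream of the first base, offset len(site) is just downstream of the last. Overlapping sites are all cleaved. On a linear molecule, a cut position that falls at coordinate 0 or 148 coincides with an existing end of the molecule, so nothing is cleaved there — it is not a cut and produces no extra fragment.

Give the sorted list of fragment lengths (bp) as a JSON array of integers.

Per-enzyme occurrences:
  PtaIX (TTGTCTT, off=0): starts [0, 23] → cuts [23] (position 0 is a terminus of the linear molecule — no cut)
  WciII (TAATC, off=5): starts [58, 112] → cuts [63, 117]
  UxaV (TGTTTGCC, off=6): starts [41, 84, 99, 130] → cuts [47, 90, 105, 136]
  BxoIII (GACACA, off=3): starts [15, 30, 77, 139] → cuts [18, 33, 80, 142]

All cut coordinates (distinct, sorted): [18, 23, 33, 47, 63, 80, 90, 105, 117, 136, 142]

Fragment lengths:
  [0,18): 18 bp
  [18,23): 5 bp
  [23,33): 10 bp
  [33,47): 14 bp
  [47,63): 16 bp
  [63,80): 17 bp
  [80,90): 10 bp
  [90,105): 15 bp
  [105,117): 12 bp
  [117,136): 19 bp
  [136,142): 6 bp
  [142,148): 6 bp

[5,6,6,10,10,12,14,15,16,17,18,19]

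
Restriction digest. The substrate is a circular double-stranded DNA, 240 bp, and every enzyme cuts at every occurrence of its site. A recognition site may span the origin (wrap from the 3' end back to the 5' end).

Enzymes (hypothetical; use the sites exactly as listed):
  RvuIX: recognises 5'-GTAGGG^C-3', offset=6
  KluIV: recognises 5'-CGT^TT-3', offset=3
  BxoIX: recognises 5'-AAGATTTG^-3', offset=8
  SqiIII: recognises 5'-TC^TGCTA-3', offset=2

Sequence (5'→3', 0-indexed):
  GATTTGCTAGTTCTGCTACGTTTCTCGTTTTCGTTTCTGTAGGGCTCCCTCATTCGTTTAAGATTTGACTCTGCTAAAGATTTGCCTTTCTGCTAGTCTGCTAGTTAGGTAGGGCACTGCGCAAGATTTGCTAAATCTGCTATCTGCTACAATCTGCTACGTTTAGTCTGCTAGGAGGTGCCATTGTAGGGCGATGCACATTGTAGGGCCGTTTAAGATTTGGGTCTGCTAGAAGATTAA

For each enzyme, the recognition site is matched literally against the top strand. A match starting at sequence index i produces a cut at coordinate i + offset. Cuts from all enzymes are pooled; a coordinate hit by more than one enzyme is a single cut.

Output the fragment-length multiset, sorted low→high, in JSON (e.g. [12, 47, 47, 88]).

[4,4,4,6,6,6,7,7,7,7,8,8,8,10,10,10,10,13,13,16,16,17,20,23]

Scan for sites:
  RvuIX GTAGGGC/6: at [38, 108, 185, 202] ⇒ [44, 114, 191, 208]
  KluIV CGTTT/3: at [18, 25, 31, 54, 159, 209] ⇒ [21, 28, 34, 57, 162, 212]
  BxoIX AAGATTTG/8: at [59, 76, 122, 214, 238] ⇒ [6, 67, 84, 130, 222]
  SqiIII TCTGCTA/2: at [11, 69, 88, 96, 135, 142, 152, 166, 224] ⇒ [13, 71, 90, 98, 137, 144, 154, 168, 226]

Pooled cuts: [6, 13, 21, 28, 34, 44, 57, 67, 71, 84, 90, 98, 114, 130, 137, 144, 154, 162, 168, 191, 208, 212, 222, 226]

Fragment lengths:
  6→13: 7 bp
  13→21: 8 bp
  21→28: 7 bp
  28→34: 6 bp
  34→44: 10 bp
  44→57: 13 bp
  57→67: 10 bp
  67→71: 4 bp
  71→84: 13 bp
  84→90: 6 bp
  90→98: 8 bp
  98→114: 16 bp
  114→130: 16 bp
  130→137: 7 bp
  137→144: 7 bp
  144→154: 10 bp
  154→162: 8 bp
  162→168: 6 bp
  168→191: 23 bp
  191→208: 17 bp
  208→212: 4 bp
  212→222: 10 bp
  222→226: 4 bp
  226→6 (wrap): 240-226+6 = 20 bp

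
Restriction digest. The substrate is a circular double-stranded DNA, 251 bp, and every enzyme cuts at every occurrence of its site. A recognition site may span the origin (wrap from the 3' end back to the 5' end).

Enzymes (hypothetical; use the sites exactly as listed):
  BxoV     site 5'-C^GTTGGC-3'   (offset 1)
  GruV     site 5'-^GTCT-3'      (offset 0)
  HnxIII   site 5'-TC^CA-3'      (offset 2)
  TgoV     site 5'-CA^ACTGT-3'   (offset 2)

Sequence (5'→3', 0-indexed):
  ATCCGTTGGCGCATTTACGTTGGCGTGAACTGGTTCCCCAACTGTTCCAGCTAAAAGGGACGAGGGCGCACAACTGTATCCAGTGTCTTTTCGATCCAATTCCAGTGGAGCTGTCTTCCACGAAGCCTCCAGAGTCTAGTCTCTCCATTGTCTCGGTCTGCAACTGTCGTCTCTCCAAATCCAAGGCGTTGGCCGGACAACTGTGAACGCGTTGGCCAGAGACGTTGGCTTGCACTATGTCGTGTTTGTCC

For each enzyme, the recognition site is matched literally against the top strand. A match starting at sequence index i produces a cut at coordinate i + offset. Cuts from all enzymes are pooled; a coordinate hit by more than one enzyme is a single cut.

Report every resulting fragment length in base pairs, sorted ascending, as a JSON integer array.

[4,4,4,5,5,6,6,6,6,6,6,7,7,7,7,8,10,11,11,12,12,13,14,22,25,27]

Per-enzyme occurrences:
  BxoV CGTTGGC/1: at [3, 17, 186, 209, 222] ⇒ [4, 18, 187, 210, 223]
  GruV GTCT/0: at [84, 112, 133, 138, 149, 155, 168] ⇒ [84, 112, 133, 138, 149, 155, 168]
  HnxIII TCCA/2: at [45, 78, 94, 100, 116, 127, 143, 173, 179, 248] ⇒ [47, 80, 96, 102, 118, 129, 145, 175, 181, 250]
  TgoV CAACTGT/2: at [38, 70, 160, 197] ⇒ [40, 72, 162, 199]

All cut coordinates (distinct, sorted): [4, 18, 40, 47, 72, 80, 84, 96, 102, 112, 118, 129, 133, 138, 145, 149, 155, 162, 168, 175, 181, 187, 199, 210, 223, 250]

Fragments:
  4→18: 14 bp
  18→40: 22 bp
  40→47: 7 bp
  47→72: 25 bp
  72→80: 8 bp
  80→84: 4 bp
  84→96: 12 bp
  96→102: 6 bp
  102→112: 10 bp
  112→118: 6 bp
  118→129: 11 bp
  129→133: 4 bp
  133→138: 5 bp
  138→145: 7 bp
  145→149: 4 bp
  149→155: 6 bp
  155→162: 7 bp
  162→168: 6 bp
  168→175: 7 bp
  175→181: 6 bp
  181→187: 6 bp
  187→199: 12 bp
  199→210: 11 bp
  210→223: 13 bp
  223→250: 27 bp
  250→4 (wrap): 251-250+4 = 5 bp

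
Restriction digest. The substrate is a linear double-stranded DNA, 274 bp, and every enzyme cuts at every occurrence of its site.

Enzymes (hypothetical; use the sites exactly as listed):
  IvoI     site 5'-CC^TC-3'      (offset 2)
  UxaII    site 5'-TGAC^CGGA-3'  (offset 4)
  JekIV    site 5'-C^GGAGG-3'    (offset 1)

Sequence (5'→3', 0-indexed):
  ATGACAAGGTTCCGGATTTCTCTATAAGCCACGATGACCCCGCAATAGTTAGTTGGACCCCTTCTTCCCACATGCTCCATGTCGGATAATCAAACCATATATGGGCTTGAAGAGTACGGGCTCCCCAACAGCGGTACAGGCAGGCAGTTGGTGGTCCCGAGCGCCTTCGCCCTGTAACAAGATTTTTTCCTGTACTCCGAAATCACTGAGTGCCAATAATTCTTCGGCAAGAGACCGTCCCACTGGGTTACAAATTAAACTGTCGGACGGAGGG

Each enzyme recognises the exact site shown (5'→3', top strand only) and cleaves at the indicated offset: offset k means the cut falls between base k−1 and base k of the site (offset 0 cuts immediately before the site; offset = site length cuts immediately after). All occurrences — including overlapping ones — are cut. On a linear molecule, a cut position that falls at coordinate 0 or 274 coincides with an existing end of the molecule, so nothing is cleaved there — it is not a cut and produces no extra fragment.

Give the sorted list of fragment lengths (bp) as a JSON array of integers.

[6,268]

Scan for sites:
  IvoI (CCTC, off=2): no sites
  UxaII (TGACCGGA, off=4): no sites
  JekIV (CGGAGG, off=1): starts [267] → cuts [268]

Pooled cuts: [268]

Fragment lengths:
  [0,268): 268 bp
  [268,274): 6 bp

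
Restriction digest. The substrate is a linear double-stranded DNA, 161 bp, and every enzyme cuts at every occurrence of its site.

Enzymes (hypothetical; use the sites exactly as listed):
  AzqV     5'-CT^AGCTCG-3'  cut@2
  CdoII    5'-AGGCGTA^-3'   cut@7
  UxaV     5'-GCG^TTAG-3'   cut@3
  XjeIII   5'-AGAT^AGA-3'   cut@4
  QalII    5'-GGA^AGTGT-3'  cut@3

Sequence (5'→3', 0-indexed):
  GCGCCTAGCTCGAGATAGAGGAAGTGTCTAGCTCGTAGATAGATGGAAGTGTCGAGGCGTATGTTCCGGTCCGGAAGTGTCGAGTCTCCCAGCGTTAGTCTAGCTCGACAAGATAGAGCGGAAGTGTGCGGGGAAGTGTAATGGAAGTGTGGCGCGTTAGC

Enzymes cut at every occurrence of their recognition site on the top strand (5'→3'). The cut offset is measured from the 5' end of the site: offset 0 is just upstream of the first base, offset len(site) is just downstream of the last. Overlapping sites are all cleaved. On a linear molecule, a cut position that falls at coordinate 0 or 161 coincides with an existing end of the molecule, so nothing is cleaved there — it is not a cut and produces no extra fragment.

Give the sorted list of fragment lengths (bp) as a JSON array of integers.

[5,6,6,7,7,7,8,10,11,11,11,12,13,14,14,19]

Per-enzyme occurrences:
  AzqV CTAGCTCG/2: at [4, 27, 99] ⇒ [6, 29, 101]
  CdoII AGGCGTA/7: at [54] ⇒ [61]
  UxaV GCGTTAG/3: at [91, 153] ⇒ [94, 156]
  XjeIII AGATAGA/4: at [12, 36, 110] ⇒ [16, 40, 114]
  QalII GGAAGTGT/3: at [19, 44, 72, 119, 131, 142] ⇒ [22, 47, 75, 122, 134, 145]

All cut coordinates (distinct, sorted): [6, 16, 22, 29, 40, 47, 61, 75, 94, 101, 114, 122, 134, 145, 156]

Fragments:
  [0,6): 6 bp
  [6,16): 10 bp
  [16,22): 6 bp
  [22,29): 7 bp
  [29,40): 11 bp
  [40,47): 7 bp
  [47,61): 14 bp
  [61,75): 14 bp
  [75,94): 19 bp
  [94,101): 7 bp
  [101,114): 13 bp
  [114,122): 8 bp
  [122,134): 12 bp
  [134,145): 11 bp
  [145,156): 11 bp
  [156,161): 5 bp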